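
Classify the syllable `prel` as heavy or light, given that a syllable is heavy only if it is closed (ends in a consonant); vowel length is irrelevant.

`prel`: short vowel, closed (coda /l/). Closed (coda /l/) → heavy.

heavy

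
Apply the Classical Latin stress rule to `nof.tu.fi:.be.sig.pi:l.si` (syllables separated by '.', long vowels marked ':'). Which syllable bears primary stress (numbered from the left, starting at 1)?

6

Classical Latin: stress the penult if heavy (long vowel or closed), else the antepenult.
Weights: 5 sig H, 6 pi:l H, 7 si L.
The penult (syllable 6, pi:l) is heavy, so it takes stress.
Stress on syllable 6: nof.tu.fi:.be.sig.ˈpi:l.si.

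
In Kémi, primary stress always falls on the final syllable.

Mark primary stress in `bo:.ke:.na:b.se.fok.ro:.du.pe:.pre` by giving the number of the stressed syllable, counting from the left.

The word has 9 syllables; the final syllable is syllable 9 (pre).
Primary stress: syllable 9 → bo:.ke:.na:b.se.fok.ro:.du.pe:.ˈpre.

9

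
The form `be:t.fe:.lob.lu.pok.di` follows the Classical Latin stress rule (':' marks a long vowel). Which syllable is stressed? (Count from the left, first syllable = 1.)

5

Classical Latin: stress the penult if heavy (long vowel or closed), else the antepenult.
Weights: 4 lu L, 5 pok H, 6 di L.
The penult (syllable 5, pok) is heavy, so it takes stress.
Stress on syllable 5: be:t.fe:.lob.lu.ˈpok.di.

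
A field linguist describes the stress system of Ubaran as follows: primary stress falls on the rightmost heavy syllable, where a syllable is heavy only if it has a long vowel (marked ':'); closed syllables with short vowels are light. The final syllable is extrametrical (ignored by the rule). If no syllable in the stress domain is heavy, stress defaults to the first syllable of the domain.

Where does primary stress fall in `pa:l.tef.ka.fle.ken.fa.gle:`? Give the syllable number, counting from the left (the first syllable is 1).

The final syllable (7, gle:) is extrametrical; the stress domain is syllables 1–6.
Weights: 1 pa:l H, 2 tef L, 3 ka L, 4 fle L, 5 ken L, 6 fa L.
Heavy syllables in the domain: 1. The rightmost is syllable 1 (pa:l).
Primary stress: syllable 1 → ˈpa:l.tef.ka.fle.ken.fa.gle:.

1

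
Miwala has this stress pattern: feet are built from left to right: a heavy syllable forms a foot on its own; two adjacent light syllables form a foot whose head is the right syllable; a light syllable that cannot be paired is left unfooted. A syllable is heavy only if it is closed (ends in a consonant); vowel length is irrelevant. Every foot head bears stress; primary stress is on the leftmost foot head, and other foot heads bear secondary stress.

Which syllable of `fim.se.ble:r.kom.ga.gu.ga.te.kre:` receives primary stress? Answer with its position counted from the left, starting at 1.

1

Weights: 1 fim H, 2 se L, 3 ble:r H, 4 kom H, 5 ga L, 6 gu L, 7 ga L, 8 te L, 9 kre: L.
Parse left to right (heavy = foot alone; LL = one foot; stranded L unfooted): (ˈfim) se (ˈble:r) (ˈkom) (ga.ˈgu) (ga.ˈte) kre:.
Foot heads: 1, 3, 4, 6, 8.
Primary stress on the leftmost head = syllable 1.
Primary stress: syllable 1 → ˈfim.se.ble:r.kom.ga.gu.ga.te.kre:.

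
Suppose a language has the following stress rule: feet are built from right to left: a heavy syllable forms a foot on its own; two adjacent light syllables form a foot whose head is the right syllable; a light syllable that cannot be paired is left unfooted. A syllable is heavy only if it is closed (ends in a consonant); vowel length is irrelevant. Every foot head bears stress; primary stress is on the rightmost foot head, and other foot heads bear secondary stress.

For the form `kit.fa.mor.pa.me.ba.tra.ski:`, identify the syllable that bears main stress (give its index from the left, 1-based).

Weights: 1 kit H, 2 fa L, 3 mor H, 4 pa L, 5 me L, 6 ba L, 7 tra L, 8 ski: L.
Parse right to left (heavy = foot alone; LL = one foot; stranded L unfooted): (ˈkit) fa (ˈmor) pa (me.ˈba) (tra.ˈski:).
Foot heads: 1, 3, 6, 8.
Primary stress on the rightmost head = syllable 8.
Primary stress: syllable 8 → kit.fa.mor.pa.me.ba.tra.ˈski:.

8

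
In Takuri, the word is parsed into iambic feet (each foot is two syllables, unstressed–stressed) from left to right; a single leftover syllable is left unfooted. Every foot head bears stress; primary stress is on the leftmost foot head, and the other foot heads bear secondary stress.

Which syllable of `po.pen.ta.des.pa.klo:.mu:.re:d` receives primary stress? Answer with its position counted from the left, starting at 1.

Parse left to right into iambic (σˈσ) feet: (po.ˈpen) (ta.ˈdes) (pa.ˈklo:) (mu:.ˈre:d).
Foot heads (stressed positions): 2, 4, 6, 8.
End Rule Leftmost: primary stress on the leftmost head = syllable 2.
Primary stress: syllable 2 → po.ˈpen.ta.des.pa.klo:.mu:.re:d.

2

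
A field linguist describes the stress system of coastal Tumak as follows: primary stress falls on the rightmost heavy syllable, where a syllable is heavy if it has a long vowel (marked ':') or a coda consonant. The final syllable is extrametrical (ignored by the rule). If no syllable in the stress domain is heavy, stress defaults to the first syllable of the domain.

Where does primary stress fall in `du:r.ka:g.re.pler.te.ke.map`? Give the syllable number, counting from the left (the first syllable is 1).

The final syllable (7, map) is extrametrical; the stress domain is syllables 1–6.
Weights: 1 du:r H, 2 ka:g H, 3 re L, 4 pler H, 5 te L, 6 ke L.
Heavy syllables in the domain: 1, 2, 4. The rightmost is syllable 4 (pler).
Primary stress: syllable 4 → du:r.ka:g.re.ˈpler.te.ke.map.

4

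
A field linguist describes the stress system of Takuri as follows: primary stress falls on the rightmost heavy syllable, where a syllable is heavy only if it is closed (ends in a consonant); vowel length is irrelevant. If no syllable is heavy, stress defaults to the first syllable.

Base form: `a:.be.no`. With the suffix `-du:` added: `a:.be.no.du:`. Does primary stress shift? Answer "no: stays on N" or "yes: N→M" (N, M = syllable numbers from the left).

Base `a:.be.no` (3 syllables):
  Weights: 1 a: L, 2 be L, 3 no L.
  No heavy syllable in the domain; default to the first syllable = syllable 1.
  → primary stress on syllable 1.
Suffixed `a:.be.no.du:` (4 syllables):
  Weights: 1 a: L, 2 be L, 3 no L, 4 du: L.
  No heavy syllable in the domain; default to the first syllable = syllable 1.
  → primary stress on syllable 1.

no: stays on 1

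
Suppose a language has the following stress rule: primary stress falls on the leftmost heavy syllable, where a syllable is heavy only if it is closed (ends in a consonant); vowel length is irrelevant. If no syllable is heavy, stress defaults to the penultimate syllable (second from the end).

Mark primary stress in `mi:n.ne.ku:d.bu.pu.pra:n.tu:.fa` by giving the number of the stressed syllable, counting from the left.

1

Weights: 1 mi:n H, 2 ne L, 3 ku:d H, 4 bu L, 5 pu L, 6 pra:n H, 7 tu: L, 8 fa L.
Heavy syllables in the domain: 1, 3, 6. The leftmost is syllable 1 (mi:n).
Primary stress: syllable 1 → ˈmi:n.ne.ku:d.bu.pu.pra:n.tu:.fa.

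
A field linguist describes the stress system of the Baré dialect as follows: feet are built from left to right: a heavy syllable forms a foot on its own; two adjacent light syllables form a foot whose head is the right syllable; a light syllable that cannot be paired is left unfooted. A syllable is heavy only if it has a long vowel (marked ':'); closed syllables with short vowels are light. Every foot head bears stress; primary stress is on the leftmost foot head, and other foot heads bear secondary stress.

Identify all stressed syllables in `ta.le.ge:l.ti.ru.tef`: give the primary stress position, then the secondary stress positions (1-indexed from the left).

Weights: 1 ta L, 2 le L, 3 ge:l H, 4 ti L, 5 ru L, 6 tef L.
Parse left to right (heavy = foot alone; LL = one foot; stranded L unfooted): (ta.ˈle) (ˈge:l) (ti.ˈru) tef.
Foot heads: 2, 3, 5.
Primary stress on the leftmost head = syllable 2.
Secondary stress on 3, 5: ta.ˈle.ˌge:l.ti.ˌru.tef.

primary 2, secondary 3, 5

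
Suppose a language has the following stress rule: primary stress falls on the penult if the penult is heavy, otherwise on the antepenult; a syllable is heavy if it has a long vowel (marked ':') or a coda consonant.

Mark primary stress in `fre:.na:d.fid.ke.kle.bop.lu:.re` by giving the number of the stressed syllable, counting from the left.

Weights: 6 bop H, 7 lu: H, 8 re L.
The penult (syllable 7, lu:) is heavy, so it takes stress.
Primary stress: syllable 7 → fre:.na:d.fid.ke.kle.bop.ˈlu:.re.

7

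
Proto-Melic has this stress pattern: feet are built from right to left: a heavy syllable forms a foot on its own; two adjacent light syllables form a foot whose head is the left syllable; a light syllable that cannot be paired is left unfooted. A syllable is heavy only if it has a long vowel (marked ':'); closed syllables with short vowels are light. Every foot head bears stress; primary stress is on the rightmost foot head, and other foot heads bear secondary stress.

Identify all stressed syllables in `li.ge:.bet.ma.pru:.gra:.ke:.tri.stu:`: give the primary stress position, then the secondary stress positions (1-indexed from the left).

primary 9, secondary 2, 3, 5, 6, 7

Weights: 1 li L, 2 ge: H, 3 bet L, 4 ma L, 5 pru: H, 6 gra: H, 7 ke: H, 8 tri L, 9 stu: H.
Parse right to left (heavy = foot alone; LL = one foot; stranded L unfooted): li (ˈge:) (ˈbet.ma) (ˈpru:) (ˈgra:) (ˈke:) tri (ˈstu:).
Foot heads: 2, 3, 5, 6, 7, 9.
Primary stress on the rightmost head = syllable 9.
Secondary stress on 2, 3, 5, 6, 7: li.ˌge:.ˌbet.ma.ˌpru:.ˌgra:.ˌke:.tri.ˈstu:.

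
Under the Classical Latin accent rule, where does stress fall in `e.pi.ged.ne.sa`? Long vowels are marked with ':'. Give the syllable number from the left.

3

Classical Latin: stress the penult if heavy (long vowel or closed), else the antepenult.
Weights: 3 ged H, 4 ne L, 5 sa L.
The penult (syllable 4, ne) is light, so stress falls on the antepenult (syllable 3, ged).
Stress on syllable 3: e.pi.ˈged.ne.sa.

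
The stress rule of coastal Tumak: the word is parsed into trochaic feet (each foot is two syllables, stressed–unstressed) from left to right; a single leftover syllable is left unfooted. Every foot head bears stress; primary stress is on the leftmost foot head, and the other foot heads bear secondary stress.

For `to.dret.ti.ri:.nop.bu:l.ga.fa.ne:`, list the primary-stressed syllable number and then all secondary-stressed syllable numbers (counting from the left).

primary 1, secondary 3, 5, 7

Parse left to right into trochaic (ˈσσ) feet: (ˈto.dret) (ˈti.ri:) (ˈnop.bu:l) (ˈga.fa) ne:. Syllable 9 is left unfooted.
Foot heads (stressed positions): 1, 3, 5, 7.
End Rule Leftmost: primary stress on the leftmost head = syllable 1.
Secondary stress on 3, 5, 7: ˈto.dret.ˌti.ri:.ˌnop.bu:l.ˌga.fa.ne:.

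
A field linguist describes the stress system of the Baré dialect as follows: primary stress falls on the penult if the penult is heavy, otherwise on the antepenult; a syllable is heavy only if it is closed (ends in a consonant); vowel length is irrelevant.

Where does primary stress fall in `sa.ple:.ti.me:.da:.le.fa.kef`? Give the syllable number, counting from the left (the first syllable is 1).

6

Weights: 6 le L, 7 fa L, 8 kef H.
The penult (syllable 7, fa) is light, so stress falls on the antepenult (syllable 6, le).
Primary stress: syllable 6 → sa.ple:.ti.me:.da:.ˈle.fa.kef.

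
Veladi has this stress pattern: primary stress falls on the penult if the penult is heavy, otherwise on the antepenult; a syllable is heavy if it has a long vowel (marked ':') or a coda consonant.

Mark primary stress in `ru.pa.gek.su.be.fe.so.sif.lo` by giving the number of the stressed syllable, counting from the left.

Weights: 7 so L, 8 sif H, 9 lo L.
The penult (syllable 8, sif) is heavy, so it takes stress.
Primary stress: syllable 8 → ru.pa.gek.su.be.fe.so.ˈsif.lo.

8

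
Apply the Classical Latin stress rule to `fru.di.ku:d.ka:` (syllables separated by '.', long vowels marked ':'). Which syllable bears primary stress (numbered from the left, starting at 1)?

3

Classical Latin: stress the penult if heavy (long vowel or closed), else the antepenult.
Weights: 2 di L, 3 ku:d H, 4 ka: H.
The penult (syllable 3, ku:d) is heavy, so it takes stress.
Stress on syllable 3: fru.di.ˈku:d.ka:.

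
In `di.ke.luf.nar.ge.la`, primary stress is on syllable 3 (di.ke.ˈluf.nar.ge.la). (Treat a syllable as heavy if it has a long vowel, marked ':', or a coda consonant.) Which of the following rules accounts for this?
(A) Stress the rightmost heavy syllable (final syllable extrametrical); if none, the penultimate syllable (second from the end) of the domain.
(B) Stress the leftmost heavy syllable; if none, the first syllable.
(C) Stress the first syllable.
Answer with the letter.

Rule A → syllable 4 (observed: 3).
Rule B → syllable 3 ✓.
Rule C → syllable 1 (observed: 3).

B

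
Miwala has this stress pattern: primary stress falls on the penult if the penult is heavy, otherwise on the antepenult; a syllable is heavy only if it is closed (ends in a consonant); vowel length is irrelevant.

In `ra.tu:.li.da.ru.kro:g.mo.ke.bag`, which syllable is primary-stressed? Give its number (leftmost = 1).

7

Weights: 7 mo L, 8 ke L, 9 bag H.
The penult (syllable 8, ke) is light, so stress falls on the antepenult (syllable 7, mo).
Primary stress: syllable 7 → ra.tu:.li.da.ru.kro:g.ˈmo.ke.bag.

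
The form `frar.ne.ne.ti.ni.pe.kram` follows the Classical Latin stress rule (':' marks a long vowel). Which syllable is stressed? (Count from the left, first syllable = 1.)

Classical Latin: stress the penult if heavy (long vowel or closed), else the antepenult.
Weights: 5 ni L, 6 pe L, 7 kram H.
The penult (syllable 6, pe) is light, so stress falls on the antepenult (syllable 5, ni).
Stress on syllable 5: frar.ne.ne.ti.ˈni.pe.kram.

5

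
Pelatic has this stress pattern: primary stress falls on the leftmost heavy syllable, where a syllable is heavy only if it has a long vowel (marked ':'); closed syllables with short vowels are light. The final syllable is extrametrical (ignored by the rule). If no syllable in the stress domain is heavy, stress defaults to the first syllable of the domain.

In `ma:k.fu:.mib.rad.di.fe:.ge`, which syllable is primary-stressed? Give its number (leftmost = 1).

1

The final syllable (7, ge) is extrametrical; the stress domain is syllables 1–6.
Weights: 1 ma:k H, 2 fu: H, 3 mib L, 4 rad L, 5 di L, 6 fe: H.
Heavy syllables in the domain: 1, 2, 6. The leftmost is syllable 1 (ma:k).
Primary stress: syllable 1 → ˈma:k.fu:.mib.rad.di.fe:.ge.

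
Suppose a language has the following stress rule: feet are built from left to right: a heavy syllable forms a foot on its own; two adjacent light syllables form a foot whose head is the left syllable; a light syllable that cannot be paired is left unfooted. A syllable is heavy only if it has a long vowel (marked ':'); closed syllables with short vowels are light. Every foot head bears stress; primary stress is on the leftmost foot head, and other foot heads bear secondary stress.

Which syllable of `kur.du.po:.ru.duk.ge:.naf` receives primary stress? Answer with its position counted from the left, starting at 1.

1

Weights: 1 kur L, 2 du L, 3 po: H, 4 ru L, 5 duk L, 6 ge: H, 7 naf L.
Parse left to right (heavy = foot alone; LL = one foot; stranded L unfooted): (ˈkur.du) (ˈpo:) (ˈru.duk) (ˈge:) naf.
Foot heads: 1, 3, 4, 6.
Primary stress on the leftmost head = syllable 1.
Primary stress: syllable 1 → ˈkur.du.po:.ru.duk.ge:.naf.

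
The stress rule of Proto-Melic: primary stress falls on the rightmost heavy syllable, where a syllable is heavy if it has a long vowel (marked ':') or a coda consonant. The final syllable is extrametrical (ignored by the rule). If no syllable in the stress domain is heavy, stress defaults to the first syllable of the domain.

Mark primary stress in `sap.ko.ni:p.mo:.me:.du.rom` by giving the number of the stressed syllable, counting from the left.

The final syllable (7, rom) is extrametrical; the stress domain is syllables 1–6.
Weights: 1 sap H, 2 ko L, 3 ni:p H, 4 mo: H, 5 me: H, 6 du L.
Heavy syllables in the domain: 1, 3, 4, 5. The rightmost is syllable 5 (me:).
Primary stress: syllable 5 → sap.ko.ni:p.mo:.ˈme:.du.rom.

5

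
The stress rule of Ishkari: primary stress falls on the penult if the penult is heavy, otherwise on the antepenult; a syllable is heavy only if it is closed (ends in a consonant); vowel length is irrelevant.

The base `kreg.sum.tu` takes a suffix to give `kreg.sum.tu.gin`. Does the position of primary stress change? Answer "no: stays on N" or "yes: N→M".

Base `kreg.sum.tu` (3 syllables):
  Weights: 1 kreg H, 2 sum H, 3 tu L.
  The penult (syllable 2, sum) is heavy, so it takes stress.
  → primary stress on syllable 2.
Suffixed `kreg.sum.tu.gin` (4 syllables):
  Weights: 2 sum H, 3 tu L, 4 gin H.
  The penult (syllable 3, tu) is light, so stress falls on the antepenult (syllable 2, sum).
  → primary stress on syllable 2.

no: stays on 2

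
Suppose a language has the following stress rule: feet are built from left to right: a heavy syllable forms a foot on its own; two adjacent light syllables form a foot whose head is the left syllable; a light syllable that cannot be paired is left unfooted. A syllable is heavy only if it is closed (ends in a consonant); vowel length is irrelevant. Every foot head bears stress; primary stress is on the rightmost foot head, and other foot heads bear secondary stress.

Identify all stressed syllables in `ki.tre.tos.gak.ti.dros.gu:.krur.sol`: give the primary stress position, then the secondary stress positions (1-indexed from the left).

primary 9, secondary 1, 3, 4, 6, 8

Weights: 1 ki L, 2 tre L, 3 tos H, 4 gak H, 5 ti L, 6 dros H, 7 gu: L, 8 krur H, 9 sol H.
Parse left to right (heavy = foot alone; LL = one foot; stranded L unfooted): (ˈki.tre) (ˈtos) (ˈgak) ti (ˈdros) gu: (ˈkrur) (ˈsol).
Foot heads: 1, 3, 4, 6, 8, 9.
Primary stress on the rightmost head = syllable 9.
Secondary stress on 1, 3, 4, 6, 8: ˌki.tre.ˌtos.ˌgak.ti.ˌdros.gu:.ˌkrur.ˈsol.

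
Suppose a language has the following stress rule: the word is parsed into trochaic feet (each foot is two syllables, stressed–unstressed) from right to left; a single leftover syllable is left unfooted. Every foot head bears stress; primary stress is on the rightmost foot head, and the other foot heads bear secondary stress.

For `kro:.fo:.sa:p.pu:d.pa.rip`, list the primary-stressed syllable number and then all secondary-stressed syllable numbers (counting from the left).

Parse right to left into trochaic (ˈσσ) feet: (ˈkro:.fo:) (ˈsa:p.pu:d) (ˈpa.rip).
Foot heads (stressed positions): 1, 3, 5.
End Rule Rightmost: primary stress on the rightmost head = syllable 5.
Secondary stress on 1, 3: ˌkro:.fo:.ˌsa:p.pu:d.ˈpa.rip.

primary 5, secondary 1, 3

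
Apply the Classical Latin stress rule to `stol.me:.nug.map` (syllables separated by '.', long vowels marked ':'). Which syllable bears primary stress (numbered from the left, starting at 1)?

3

Classical Latin: stress the penult if heavy (long vowel or closed), else the antepenult.
Weights: 2 me: H, 3 nug H, 4 map H.
The penult (syllable 3, nug) is heavy, so it takes stress.
Stress on syllable 3: stol.me:.ˈnug.map.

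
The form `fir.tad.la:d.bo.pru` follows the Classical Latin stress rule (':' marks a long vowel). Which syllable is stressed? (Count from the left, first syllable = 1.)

Classical Latin: stress the penult if heavy (long vowel or closed), else the antepenult.
Weights: 3 la:d H, 4 bo L, 5 pru L.
The penult (syllable 4, bo) is light, so stress falls on the antepenult (syllable 3, la:d).
Stress on syllable 3: fir.tad.ˈla:d.bo.pru.

3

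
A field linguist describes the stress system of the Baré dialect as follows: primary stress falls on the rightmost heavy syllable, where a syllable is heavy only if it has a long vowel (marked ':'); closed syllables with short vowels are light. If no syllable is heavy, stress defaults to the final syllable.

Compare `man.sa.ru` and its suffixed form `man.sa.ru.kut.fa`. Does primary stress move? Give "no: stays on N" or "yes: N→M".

yes: 3→5

Base `man.sa.ru` (3 syllables):
  Weights: 1 man L, 2 sa L, 3 ru L.
  No heavy syllable in the domain; default to the final syllable = syllable 3.
  → primary stress on syllable 3.
Suffixed `man.sa.ru.kut.fa` (5 syllables):
  Weights: 1 man L, 2 sa L, 3 ru L, 4 kut L, 5 fa L.
  No heavy syllable in the domain; default to the final syllable = syllable 5.
  → primary stress on syllable 5.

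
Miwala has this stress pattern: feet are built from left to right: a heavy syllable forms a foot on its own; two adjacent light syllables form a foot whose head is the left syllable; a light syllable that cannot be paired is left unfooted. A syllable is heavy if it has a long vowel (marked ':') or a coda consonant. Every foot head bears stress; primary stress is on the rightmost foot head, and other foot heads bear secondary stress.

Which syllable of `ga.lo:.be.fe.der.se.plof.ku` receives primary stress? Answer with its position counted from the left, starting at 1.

7

Weights: 1 ga L, 2 lo: H, 3 be L, 4 fe L, 5 der H, 6 se L, 7 plof H, 8 ku L.
Parse left to right (heavy = foot alone; LL = one foot; stranded L unfooted): ga (ˈlo:) (ˈbe.fe) (ˈder) se (ˈplof) ku.
Foot heads: 2, 3, 5, 7.
Primary stress on the rightmost head = syllable 7.
Primary stress: syllable 7 → ga.lo:.be.fe.der.se.ˈplof.ku.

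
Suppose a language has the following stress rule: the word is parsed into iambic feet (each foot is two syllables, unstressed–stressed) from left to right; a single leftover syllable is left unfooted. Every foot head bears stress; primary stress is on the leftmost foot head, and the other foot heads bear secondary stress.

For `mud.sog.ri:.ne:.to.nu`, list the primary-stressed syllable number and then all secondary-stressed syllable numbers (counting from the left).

primary 2, secondary 4, 6

Parse left to right into iambic (σˈσ) feet: (mud.ˈsog) (ri:.ˈne:) (to.ˈnu).
Foot heads (stressed positions): 2, 4, 6.
End Rule Leftmost: primary stress on the leftmost head = syllable 2.
Secondary stress on 4, 6: mud.ˈsog.ri:.ˌne:.to.ˌnu.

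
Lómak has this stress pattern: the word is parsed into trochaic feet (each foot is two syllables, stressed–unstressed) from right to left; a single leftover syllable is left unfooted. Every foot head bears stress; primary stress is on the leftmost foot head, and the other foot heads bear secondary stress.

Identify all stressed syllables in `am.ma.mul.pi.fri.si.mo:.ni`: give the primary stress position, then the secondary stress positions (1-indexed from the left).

primary 1, secondary 3, 5, 7

Parse right to left into trochaic (ˈσσ) feet: (ˈam.ma) (ˈmul.pi) (ˈfri.si) (ˈmo:.ni).
Foot heads (stressed positions): 1, 3, 5, 7.
End Rule Leftmost: primary stress on the leftmost head = syllable 1.
Secondary stress on 3, 5, 7: ˈam.ma.ˌmul.pi.ˌfri.si.ˌmo:.ni.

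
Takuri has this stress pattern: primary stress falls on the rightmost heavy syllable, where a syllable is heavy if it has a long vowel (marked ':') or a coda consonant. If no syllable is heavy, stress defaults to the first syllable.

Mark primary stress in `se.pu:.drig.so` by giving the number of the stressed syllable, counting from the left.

3

Weights: 1 se L, 2 pu: H, 3 drig H, 4 so L.
Heavy syllables in the domain: 2, 3. The rightmost is syllable 3 (drig).
Primary stress: syllable 3 → se.pu:.ˈdrig.so.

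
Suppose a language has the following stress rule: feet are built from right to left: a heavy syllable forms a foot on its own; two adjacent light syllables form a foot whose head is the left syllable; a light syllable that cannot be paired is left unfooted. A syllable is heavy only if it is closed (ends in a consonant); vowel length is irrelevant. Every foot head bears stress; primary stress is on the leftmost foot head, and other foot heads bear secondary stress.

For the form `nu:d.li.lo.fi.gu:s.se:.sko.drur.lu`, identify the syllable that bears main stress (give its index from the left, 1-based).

1

Weights: 1 nu:d H, 2 li L, 3 lo L, 4 fi L, 5 gu:s H, 6 se: L, 7 sko L, 8 drur H, 9 lu L.
Parse right to left (heavy = foot alone; LL = one foot; stranded L unfooted): (ˈnu:d) li (ˈlo.fi) (ˈgu:s) (ˈse:.sko) (ˈdrur) lu.
Foot heads: 1, 3, 5, 6, 8.
Primary stress on the leftmost head = syllable 1.
Primary stress: syllable 1 → ˈnu:d.li.lo.fi.gu:s.se:.sko.drur.lu.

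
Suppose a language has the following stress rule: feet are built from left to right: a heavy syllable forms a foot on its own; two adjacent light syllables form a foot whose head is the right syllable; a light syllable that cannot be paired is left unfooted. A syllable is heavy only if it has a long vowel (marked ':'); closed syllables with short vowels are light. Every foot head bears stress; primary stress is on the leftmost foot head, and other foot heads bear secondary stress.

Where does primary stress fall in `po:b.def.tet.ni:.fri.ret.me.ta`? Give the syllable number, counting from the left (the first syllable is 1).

1

Weights: 1 po:b H, 2 def L, 3 tet L, 4 ni: H, 5 fri L, 6 ret L, 7 me L, 8 ta L.
Parse left to right (heavy = foot alone; LL = one foot; stranded L unfooted): (ˈpo:b) (def.ˈtet) (ˈni:) (fri.ˈret) (me.ˈta).
Foot heads: 1, 3, 4, 6, 8.
Primary stress on the leftmost head = syllable 1.
Primary stress: syllable 1 → ˈpo:b.def.tet.ni:.fri.ret.me.ta.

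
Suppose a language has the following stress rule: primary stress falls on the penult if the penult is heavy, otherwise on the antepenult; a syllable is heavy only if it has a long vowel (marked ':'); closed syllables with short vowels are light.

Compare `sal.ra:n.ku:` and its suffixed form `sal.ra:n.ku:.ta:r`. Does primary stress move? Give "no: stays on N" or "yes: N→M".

Base `sal.ra:n.ku:` (3 syllables):
  Weights: 1 sal L, 2 ra:n H, 3 ku: H.
  The penult (syllable 2, ra:n) is heavy, so it takes stress.
  → primary stress on syllable 2.
Suffixed `sal.ra:n.ku:.ta:r` (4 syllables):
  Weights: 2 ra:n H, 3 ku: H, 4 ta:r H.
  The penult (syllable 3, ku:) is heavy, so it takes stress.
  → primary stress on syllable 3.

yes: 2→3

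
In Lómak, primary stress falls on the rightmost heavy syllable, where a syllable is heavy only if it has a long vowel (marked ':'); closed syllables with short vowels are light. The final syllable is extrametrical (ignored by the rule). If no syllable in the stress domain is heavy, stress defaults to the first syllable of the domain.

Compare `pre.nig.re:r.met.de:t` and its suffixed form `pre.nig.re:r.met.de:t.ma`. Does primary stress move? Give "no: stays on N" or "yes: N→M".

Base `pre.nig.re:r.met.de:t` (5 syllables):
  The final syllable (5, de:t) is extrametrical; the stress domain is syllables 1–4.
  Weights: 1 pre L, 2 nig L, 3 re:r H, 4 met L.
  Heavy syllables in the domain: 3. The rightmost is syllable 3 (re:r).
  → primary stress on syllable 3.
Suffixed `pre.nig.re:r.met.de:t.ma` (6 syllables):
  The final syllable (6, ma) is extrametrical; the stress domain is syllables 1–5.
  Weights: 1 pre L, 2 nig L, 3 re:r H, 4 met L, 5 de:t H.
  Heavy syllables in the domain: 3, 5. The rightmost is syllable 5 (de:t).
  → primary stress on syllable 5.

yes: 3→5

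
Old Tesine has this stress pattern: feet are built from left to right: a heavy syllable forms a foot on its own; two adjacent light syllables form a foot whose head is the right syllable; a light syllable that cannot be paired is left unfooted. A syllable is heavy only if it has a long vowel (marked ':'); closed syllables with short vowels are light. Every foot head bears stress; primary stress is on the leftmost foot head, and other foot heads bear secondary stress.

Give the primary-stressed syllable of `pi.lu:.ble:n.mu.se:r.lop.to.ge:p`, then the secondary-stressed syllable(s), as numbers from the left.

Weights: 1 pi L, 2 lu: H, 3 ble:n H, 4 mu L, 5 se:r H, 6 lop L, 7 to L, 8 ge:p H.
Parse left to right (heavy = foot alone; LL = one foot; stranded L unfooted): pi (ˈlu:) (ˈble:n) mu (ˈse:r) (lop.ˈto) (ˈge:p).
Foot heads: 2, 3, 5, 7, 8.
Primary stress on the leftmost head = syllable 2.
Secondary stress on 3, 5, 7, 8: pi.ˈlu:.ˌble:n.mu.ˌse:r.lop.ˌto.ˌge:p.

primary 2, secondary 3, 5, 7, 8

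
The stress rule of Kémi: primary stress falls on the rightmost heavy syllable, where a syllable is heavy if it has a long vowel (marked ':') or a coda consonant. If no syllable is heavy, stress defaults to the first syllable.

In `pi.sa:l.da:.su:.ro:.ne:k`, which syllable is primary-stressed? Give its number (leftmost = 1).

Weights: 1 pi L, 2 sa:l H, 3 da: H, 4 su: H, 5 ro: H, 6 ne:k H.
Heavy syllables in the domain: 2, 3, 4, 5, 6. The rightmost is syllable 6 (ne:k).
Primary stress: syllable 6 → pi.sa:l.da:.su:.ro:.ˈne:k.

6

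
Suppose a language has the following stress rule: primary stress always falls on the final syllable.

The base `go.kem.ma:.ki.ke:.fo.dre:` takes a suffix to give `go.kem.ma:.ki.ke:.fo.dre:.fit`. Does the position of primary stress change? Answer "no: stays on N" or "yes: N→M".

Base `go.kem.ma:.ki.ke:.fo.dre:` (7 syllables):
  The word has 7 syllables; the final syllable is syllable 7 (dre:).
  → primary stress on syllable 7.
Suffixed `go.kem.ma:.ki.ke:.fo.dre:.fit` (8 syllables):
  The word has 8 syllables; the final syllable is syllable 8 (fit).
  → primary stress on syllable 8.

yes: 7→8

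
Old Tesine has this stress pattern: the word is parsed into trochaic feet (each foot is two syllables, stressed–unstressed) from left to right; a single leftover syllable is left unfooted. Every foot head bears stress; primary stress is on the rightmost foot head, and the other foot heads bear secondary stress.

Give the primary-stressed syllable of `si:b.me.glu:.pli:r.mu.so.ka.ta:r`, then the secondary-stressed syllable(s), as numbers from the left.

primary 7, secondary 1, 3, 5

Parse left to right into trochaic (ˈσσ) feet: (ˈsi:b.me) (ˈglu:.pli:r) (ˈmu.so) (ˈka.ta:r).
Foot heads (stressed positions): 1, 3, 5, 7.
End Rule Rightmost: primary stress on the rightmost head = syllable 7.
Secondary stress on 1, 3, 5: ˌsi:b.me.ˌglu:.pli:r.ˌmu.so.ˈka.ta:r.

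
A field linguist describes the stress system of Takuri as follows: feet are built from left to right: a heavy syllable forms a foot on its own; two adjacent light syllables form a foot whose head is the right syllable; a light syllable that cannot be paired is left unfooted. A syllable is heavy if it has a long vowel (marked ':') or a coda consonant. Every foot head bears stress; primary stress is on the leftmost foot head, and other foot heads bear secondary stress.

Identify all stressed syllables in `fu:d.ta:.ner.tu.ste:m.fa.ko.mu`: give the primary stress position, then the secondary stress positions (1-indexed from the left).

Weights: 1 fu:d H, 2 ta: H, 3 ner H, 4 tu L, 5 ste:m H, 6 fa L, 7 ko L, 8 mu L.
Parse left to right (heavy = foot alone; LL = one foot; stranded L unfooted): (ˈfu:d) (ˈta:) (ˈner) tu (ˈste:m) (fa.ˈko) mu.
Foot heads: 1, 2, 3, 5, 7.
Primary stress on the leftmost head = syllable 1.
Secondary stress on 2, 3, 5, 7: ˈfu:d.ˌta:.ˌner.tu.ˌste:m.fa.ˌko.mu.

primary 1, secondary 2, 3, 5, 7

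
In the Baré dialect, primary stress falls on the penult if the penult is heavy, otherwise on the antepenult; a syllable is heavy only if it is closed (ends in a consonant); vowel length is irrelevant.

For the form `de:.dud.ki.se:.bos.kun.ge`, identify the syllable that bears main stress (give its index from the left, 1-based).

6

Weights: 5 bos H, 6 kun H, 7 ge L.
The penult (syllable 6, kun) is heavy, so it takes stress.
Primary stress: syllable 6 → de:.dud.ki.se:.bos.ˈkun.ge.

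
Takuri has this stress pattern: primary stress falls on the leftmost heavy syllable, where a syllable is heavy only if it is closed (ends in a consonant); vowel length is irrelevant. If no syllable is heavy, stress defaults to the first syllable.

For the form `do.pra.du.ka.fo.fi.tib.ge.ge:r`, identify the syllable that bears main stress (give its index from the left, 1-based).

Weights: 1 do L, 2 pra L, 3 du L, 4 ka L, 5 fo L, 6 fi L, 7 tib H, 8 ge L, 9 ge:r H.
Heavy syllables in the domain: 7, 9. The leftmost is syllable 7 (tib).
Primary stress: syllable 7 → do.pra.du.ka.fo.fi.ˈtib.ge.ge:r.

7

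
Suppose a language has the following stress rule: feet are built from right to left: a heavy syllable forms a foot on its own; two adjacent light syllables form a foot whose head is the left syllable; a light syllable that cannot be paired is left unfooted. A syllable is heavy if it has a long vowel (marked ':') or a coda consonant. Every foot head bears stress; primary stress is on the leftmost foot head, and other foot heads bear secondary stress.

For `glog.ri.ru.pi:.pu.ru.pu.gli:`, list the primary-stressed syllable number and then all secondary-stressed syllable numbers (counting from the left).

Weights: 1 glog H, 2 ri L, 3 ru L, 4 pi: H, 5 pu L, 6 ru L, 7 pu L, 8 gli: H.
Parse right to left (heavy = foot alone; LL = one foot; stranded L unfooted): (ˈglog) (ˈri.ru) (ˈpi:) pu (ˈru.pu) (ˈgli:).
Foot heads: 1, 2, 4, 6, 8.
Primary stress on the leftmost head = syllable 1.
Secondary stress on 2, 4, 6, 8: ˈglog.ˌri.ru.ˌpi:.pu.ˌru.pu.ˌgli:.

primary 1, secondary 2, 4, 6, 8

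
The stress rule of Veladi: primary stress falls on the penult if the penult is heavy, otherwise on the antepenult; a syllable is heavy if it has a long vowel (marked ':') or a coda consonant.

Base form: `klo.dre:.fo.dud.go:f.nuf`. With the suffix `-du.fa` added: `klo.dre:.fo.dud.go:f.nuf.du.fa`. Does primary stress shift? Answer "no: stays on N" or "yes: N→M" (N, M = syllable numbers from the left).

yes: 5→6

Base `klo.dre:.fo.dud.go:f.nuf` (6 syllables):
  Weights: 4 dud H, 5 go:f H, 6 nuf H.
  The penult (syllable 5, go:f) is heavy, so it takes stress.
  → primary stress on syllable 5.
Suffixed `klo.dre:.fo.dud.go:f.nuf.du.fa` (8 syllables):
  Weights: 6 nuf H, 7 du L, 8 fa L.
  The penult (syllable 7, du) is light, so stress falls on the antepenult (syllable 6, nuf).
  → primary stress on syllable 6.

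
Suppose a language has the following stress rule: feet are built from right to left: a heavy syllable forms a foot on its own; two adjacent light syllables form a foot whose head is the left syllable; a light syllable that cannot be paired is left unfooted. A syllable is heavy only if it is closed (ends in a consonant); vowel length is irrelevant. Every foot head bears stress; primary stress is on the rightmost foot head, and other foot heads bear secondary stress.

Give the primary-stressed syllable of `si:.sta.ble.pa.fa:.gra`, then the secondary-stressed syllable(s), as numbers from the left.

primary 5, secondary 1, 3

Weights: 1 si: L, 2 sta L, 3 ble L, 4 pa L, 5 fa: L, 6 gra L.
Parse right to left (heavy = foot alone; LL = one foot; stranded L unfooted): (ˈsi:.sta) (ˈble.pa) (ˈfa:.gra).
Foot heads: 1, 3, 5.
Primary stress on the rightmost head = syllable 5.
Secondary stress on 1, 3: ˌsi:.sta.ˌble.pa.ˈfa:.gra.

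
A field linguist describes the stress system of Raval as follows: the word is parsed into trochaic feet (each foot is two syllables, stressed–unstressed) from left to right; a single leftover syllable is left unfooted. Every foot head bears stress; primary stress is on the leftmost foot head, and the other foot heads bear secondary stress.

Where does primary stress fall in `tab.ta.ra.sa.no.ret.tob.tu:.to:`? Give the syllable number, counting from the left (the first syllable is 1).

Parse left to right into trochaic (ˈσσ) feet: (ˈtab.ta) (ˈra.sa) (ˈno.ret) (ˈtob.tu:) to:. Syllable 9 is left unfooted.
Foot heads (stressed positions): 1, 3, 5, 7.
End Rule Leftmost: primary stress on the leftmost head = syllable 1.
Primary stress: syllable 1 → ˈtab.ta.ra.sa.no.ret.tob.tu:.to:.

1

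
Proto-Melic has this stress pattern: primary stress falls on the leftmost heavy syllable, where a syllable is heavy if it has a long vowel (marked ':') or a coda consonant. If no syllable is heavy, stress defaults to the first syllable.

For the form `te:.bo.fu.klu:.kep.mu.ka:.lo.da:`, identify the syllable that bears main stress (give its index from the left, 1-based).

1

Weights: 1 te: H, 2 bo L, 3 fu L, 4 klu: H, 5 kep H, 6 mu L, 7 ka: H, 8 lo L, 9 da: H.
Heavy syllables in the domain: 1, 4, 5, 7, 9. The leftmost is syllable 1 (te:).
Primary stress: syllable 1 → ˈte:.bo.fu.klu:.kep.mu.ka:.lo.da:.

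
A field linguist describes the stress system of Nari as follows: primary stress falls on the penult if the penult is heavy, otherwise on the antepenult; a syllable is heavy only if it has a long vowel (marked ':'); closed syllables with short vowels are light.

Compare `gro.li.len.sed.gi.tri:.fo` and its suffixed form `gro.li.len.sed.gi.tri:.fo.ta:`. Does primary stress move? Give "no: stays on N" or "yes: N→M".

Base `gro.li.len.sed.gi.tri:.fo` (7 syllables):
  Weights: 5 gi L, 6 tri: H, 7 fo L.
  The penult (syllable 6, tri:) is heavy, so it takes stress.
  → primary stress on syllable 6.
Suffixed `gro.li.len.sed.gi.tri:.fo.ta:` (8 syllables):
  Weights: 6 tri: H, 7 fo L, 8 ta: H.
  The penult (syllable 7, fo) is light, so stress falls on the antepenult (syllable 6, tri:).
  → primary stress on syllable 6.

no: stays on 6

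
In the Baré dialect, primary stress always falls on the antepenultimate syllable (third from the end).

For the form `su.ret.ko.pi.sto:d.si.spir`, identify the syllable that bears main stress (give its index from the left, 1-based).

5

The word has 7 syllables; the antepenultimate syllable (third from the end) is syllable 5 (sto:d).
Primary stress: syllable 5 → su.ret.ko.pi.ˈsto:d.si.spir.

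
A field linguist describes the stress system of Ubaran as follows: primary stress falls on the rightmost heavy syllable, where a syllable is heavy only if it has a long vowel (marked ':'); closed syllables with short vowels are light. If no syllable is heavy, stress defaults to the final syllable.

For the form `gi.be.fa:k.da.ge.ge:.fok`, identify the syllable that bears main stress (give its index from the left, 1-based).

6

Weights: 1 gi L, 2 be L, 3 fa:k H, 4 da L, 5 ge L, 6 ge: H, 7 fok L.
Heavy syllables in the domain: 3, 6. The rightmost is syllable 6 (ge:).
Primary stress: syllable 6 → gi.be.fa:k.da.ge.ˈge:.fok.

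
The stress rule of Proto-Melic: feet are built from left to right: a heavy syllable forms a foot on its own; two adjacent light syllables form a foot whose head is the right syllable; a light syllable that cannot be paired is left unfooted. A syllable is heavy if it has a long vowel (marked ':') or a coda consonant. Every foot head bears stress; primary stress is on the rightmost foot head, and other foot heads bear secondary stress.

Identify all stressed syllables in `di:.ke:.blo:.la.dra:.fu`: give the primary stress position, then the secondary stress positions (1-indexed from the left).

Weights: 1 di: H, 2 ke: H, 3 blo: H, 4 la L, 5 dra: H, 6 fu L.
Parse left to right (heavy = foot alone; LL = one foot; stranded L unfooted): (ˈdi:) (ˈke:) (ˈblo:) la (ˈdra:) fu.
Foot heads: 1, 2, 3, 5.
Primary stress on the rightmost head = syllable 5.
Secondary stress on 1, 2, 3: ˌdi:.ˌke:.ˌblo:.la.ˈdra:.fu.

primary 5, secondary 1, 2, 3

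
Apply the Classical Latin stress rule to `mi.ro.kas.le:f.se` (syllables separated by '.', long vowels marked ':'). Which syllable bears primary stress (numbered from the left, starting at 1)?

Classical Latin: stress the penult if heavy (long vowel or closed), else the antepenult.
Weights: 3 kas H, 4 le:f H, 5 se L.
The penult (syllable 4, le:f) is heavy, so it takes stress.
Stress on syllable 4: mi.ro.kas.ˈle:f.se.

4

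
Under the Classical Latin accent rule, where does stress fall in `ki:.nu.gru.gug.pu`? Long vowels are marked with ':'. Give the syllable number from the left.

Classical Latin: stress the penult if heavy (long vowel or closed), else the antepenult.
Weights: 3 gru L, 4 gug H, 5 pu L.
The penult (syllable 4, gug) is heavy, so it takes stress.
Stress on syllable 4: ki:.nu.gru.ˈgug.pu.

4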